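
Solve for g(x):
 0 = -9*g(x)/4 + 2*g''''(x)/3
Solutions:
 g(x) = C1*exp(-2^(1/4)*3^(3/4)*x/2) + C2*exp(2^(1/4)*3^(3/4)*x/2) + C3*sin(2^(1/4)*3^(3/4)*x/2) + C4*cos(2^(1/4)*3^(3/4)*x/2)


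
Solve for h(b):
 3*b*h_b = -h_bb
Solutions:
 h(b) = C1 + C2*erf(sqrt(6)*b/2)


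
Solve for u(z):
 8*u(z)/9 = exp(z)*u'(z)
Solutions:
 u(z) = C1*exp(-8*exp(-z)/9)


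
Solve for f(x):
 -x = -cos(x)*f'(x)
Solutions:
 f(x) = C1 + Integral(x/cos(x), x)


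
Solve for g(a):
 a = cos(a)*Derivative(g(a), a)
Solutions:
 g(a) = C1 + Integral(a/cos(a), a)


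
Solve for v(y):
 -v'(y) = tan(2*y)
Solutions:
 v(y) = C1 + log(cos(2*y))/2


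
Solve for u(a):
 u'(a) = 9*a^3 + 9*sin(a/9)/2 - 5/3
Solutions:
 u(a) = C1 + 9*a^4/4 - 5*a/3 - 81*cos(a/9)/2


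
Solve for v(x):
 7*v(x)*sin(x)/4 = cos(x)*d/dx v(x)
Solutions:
 v(x) = C1/cos(x)^(7/4)


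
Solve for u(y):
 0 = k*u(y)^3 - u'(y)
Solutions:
 u(y) = -sqrt(2)*sqrt(-1/(C1 + k*y))/2
 u(y) = sqrt(2)*sqrt(-1/(C1 + k*y))/2


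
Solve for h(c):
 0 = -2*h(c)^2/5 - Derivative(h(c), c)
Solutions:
 h(c) = 5/(C1 + 2*c)


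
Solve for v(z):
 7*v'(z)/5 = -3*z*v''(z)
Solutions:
 v(z) = C1 + C2*z^(8/15)


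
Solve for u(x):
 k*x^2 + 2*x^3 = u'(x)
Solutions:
 u(x) = C1 + k*x^3/3 + x^4/2


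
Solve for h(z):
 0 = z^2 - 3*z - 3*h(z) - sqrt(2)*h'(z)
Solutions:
 h(z) = C1*exp(-3*sqrt(2)*z/2) + z^2/3 - z - 2*sqrt(2)*z/9 + 4/27 + sqrt(2)/3


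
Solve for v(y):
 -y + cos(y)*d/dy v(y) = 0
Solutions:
 v(y) = C1 + Integral(y/cos(y), y)


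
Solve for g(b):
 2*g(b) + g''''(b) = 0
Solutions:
 g(b) = (C1*sin(2^(3/4)*b/2) + C2*cos(2^(3/4)*b/2))*exp(-2^(3/4)*b/2) + (C3*sin(2^(3/4)*b/2) + C4*cos(2^(3/4)*b/2))*exp(2^(3/4)*b/2)


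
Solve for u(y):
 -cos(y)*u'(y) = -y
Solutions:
 u(y) = C1 + Integral(y/cos(y), y)


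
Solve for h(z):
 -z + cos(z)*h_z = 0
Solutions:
 h(z) = C1 + Integral(z/cos(z), z)


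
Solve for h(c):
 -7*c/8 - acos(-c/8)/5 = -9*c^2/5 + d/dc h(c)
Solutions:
 h(c) = C1 + 3*c^3/5 - 7*c^2/16 - c*acos(-c/8)/5 - sqrt(64 - c^2)/5


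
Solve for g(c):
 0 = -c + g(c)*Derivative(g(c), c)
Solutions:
 g(c) = -sqrt(C1 + c^2)
 g(c) = sqrt(C1 + c^2)


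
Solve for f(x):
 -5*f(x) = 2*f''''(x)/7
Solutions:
 f(x) = (C1*sin(70^(1/4)*x/2) + C2*cos(70^(1/4)*x/2))*exp(-70^(1/4)*x/2) + (C3*sin(70^(1/4)*x/2) + C4*cos(70^(1/4)*x/2))*exp(70^(1/4)*x/2)


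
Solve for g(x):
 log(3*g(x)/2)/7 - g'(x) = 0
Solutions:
 7*Integral(1/(-log(_y) - log(3) + log(2)), (_y, g(x))) = C1 - x


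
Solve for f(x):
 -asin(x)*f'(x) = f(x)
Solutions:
 f(x) = C1*exp(-Integral(1/asin(x), x))


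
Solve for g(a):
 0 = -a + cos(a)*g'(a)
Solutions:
 g(a) = C1 + Integral(a/cos(a), a)


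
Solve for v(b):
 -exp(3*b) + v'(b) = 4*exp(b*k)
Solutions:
 v(b) = C1 + exp(3*b)/3 + 4*exp(b*k)/k


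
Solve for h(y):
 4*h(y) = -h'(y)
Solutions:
 h(y) = C1*exp(-4*y)


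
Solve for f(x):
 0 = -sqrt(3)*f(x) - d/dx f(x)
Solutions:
 f(x) = C1*exp(-sqrt(3)*x)


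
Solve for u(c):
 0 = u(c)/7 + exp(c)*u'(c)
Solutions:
 u(c) = C1*exp(exp(-c)/7)


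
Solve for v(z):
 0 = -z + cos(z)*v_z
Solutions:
 v(z) = C1 + Integral(z/cos(z), z)


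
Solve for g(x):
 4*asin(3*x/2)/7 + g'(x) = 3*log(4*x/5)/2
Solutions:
 g(x) = C1 + 3*x*log(x)/2 - 4*x*asin(3*x/2)/7 - 3*x*log(5)/2 - 3*x/2 + 3*x*log(2) - 4*sqrt(4 - 9*x^2)/21


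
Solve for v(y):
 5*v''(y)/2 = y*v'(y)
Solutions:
 v(y) = C1 + C2*erfi(sqrt(5)*y/5)


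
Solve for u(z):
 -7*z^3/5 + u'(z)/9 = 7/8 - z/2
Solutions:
 u(z) = C1 + 63*z^4/20 - 9*z^2/4 + 63*z/8


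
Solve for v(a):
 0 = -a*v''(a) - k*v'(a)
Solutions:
 v(a) = C1 + a^(1 - re(k))*(C2*sin(log(a)*Abs(im(k))) + C3*cos(log(a)*im(k)))


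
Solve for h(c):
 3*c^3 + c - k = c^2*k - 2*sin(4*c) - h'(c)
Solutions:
 h(c) = C1 - 3*c^4/4 + c^3*k/3 - c^2/2 + c*k + cos(4*c)/2


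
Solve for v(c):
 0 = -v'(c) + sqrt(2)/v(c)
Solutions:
 v(c) = -sqrt(C1 + 2*sqrt(2)*c)
 v(c) = sqrt(C1 + 2*sqrt(2)*c)


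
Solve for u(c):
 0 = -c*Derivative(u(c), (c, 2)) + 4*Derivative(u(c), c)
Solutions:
 u(c) = C1 + C2*c^5


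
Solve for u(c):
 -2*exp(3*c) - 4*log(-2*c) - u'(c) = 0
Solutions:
 u(c) = C1 - 4*c*log(-c) + 4*c*(1 - log(2)) - 2*exp(3*c)/3


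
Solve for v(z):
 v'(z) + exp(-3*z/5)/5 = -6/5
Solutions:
 v(z) = C1 - 6*z/5 + exp(-3*z/5)/3


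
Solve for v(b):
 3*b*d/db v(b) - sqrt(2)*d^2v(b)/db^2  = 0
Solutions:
 v(b) = C1 + C2*erfi(2^(1/4)*sqrt(3)*b/2)


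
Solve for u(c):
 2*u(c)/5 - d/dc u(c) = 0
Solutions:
 u(c) = C1*exp(2*c/5)


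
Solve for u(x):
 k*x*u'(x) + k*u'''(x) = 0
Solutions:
 u(x) = C1 + Integral(C2*airyai(-x) + C3*airybi(-x), x)


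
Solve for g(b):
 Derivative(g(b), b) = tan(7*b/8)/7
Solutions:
 g(b) = C1 - 8*log(cos(7*b/8))/49


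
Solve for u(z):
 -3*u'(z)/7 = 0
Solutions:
 u(z) = C1


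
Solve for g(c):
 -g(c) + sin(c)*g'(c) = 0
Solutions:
 g(c) = C1*sqrt(cos(c) - 1)/sqrt(cos(c) + 1)


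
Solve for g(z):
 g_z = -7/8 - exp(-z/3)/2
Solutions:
 g(z) = C1 - 7*z/8 + 3*exp(-z/3)/2


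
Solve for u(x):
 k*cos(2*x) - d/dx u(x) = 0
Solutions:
 u(x) = C1 + k*sin(2*x)/2


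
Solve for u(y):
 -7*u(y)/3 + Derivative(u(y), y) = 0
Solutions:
 u(y) = C1*exp(7*y/3)


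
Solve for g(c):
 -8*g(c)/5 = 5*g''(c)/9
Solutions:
 g(c) = C1*sin(6*sqrt(2)*c/5) + C2*cos(6*sqrt(2)*c/5)


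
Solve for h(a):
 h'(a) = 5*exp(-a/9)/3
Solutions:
 h(a) = C1 - 15*exp(-a/9)


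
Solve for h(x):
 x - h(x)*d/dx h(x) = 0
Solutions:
 h(x) = -sqrt(C1 + x^2)
 h(x) = sqrt(C1 + x^2)


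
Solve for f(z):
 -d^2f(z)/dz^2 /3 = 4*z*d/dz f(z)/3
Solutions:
 f(z) = C1 + C2*erf(sqrt(2)*z)


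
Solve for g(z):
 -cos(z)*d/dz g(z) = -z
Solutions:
 g(z) = C1 + Integral(z/cos(z), z)


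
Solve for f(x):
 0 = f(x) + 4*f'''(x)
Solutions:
 f(x) = C3*exp(-2^(1/3)*x/2) + (C1*sin(2^(1/3)*sqrt(3)*x/4) + C2*cos(2^(1/3)*sqrt(3)*x/4))*exp(2^(1/3)*x/4)


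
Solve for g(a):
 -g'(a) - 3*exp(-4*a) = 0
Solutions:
 g(a) = C1 + 3*exp(-4*a)/4


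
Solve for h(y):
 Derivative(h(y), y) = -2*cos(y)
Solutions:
 h(y) = C1 - 2*sin(y)


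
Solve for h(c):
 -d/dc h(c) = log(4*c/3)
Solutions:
 h(c) = C1 - c*log(c) + c*log(3/4) + c


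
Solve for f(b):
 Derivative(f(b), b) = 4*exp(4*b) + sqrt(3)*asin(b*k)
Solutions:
 f(b) = C1 + sqrt(3)*Piecewise((b*asin(b*k) + sqrt(-b^2*k^2 + 1)/k, Ne(k, 0)), (0, True)) + exp(4*b)


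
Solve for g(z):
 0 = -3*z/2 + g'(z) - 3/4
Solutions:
 g(z) = C1 + 3*z^2/4 + 3*z/4


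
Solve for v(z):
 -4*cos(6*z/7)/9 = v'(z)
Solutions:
 v(z) = C1 - 14*sin(6*z/7)/27


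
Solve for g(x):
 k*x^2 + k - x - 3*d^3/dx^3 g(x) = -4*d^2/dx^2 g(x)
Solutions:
 g(x) = C1 + C2*x + C3*exp(4*x/3) - k*x^4/48 + x^3*(2 - 3*k)/48 + x^2*(6 - 17*k)/64


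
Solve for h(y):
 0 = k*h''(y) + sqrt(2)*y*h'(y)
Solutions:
 h(y) = C1 + C2*sqrt(k)*erf(2^(3/4)*y*sqrt(1/k)/2)


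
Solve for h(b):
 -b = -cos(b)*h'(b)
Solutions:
 h(b) = C1 + Integral(b/cos(b), b)


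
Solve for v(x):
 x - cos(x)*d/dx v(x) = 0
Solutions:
 v(x) = C1 + Integral(x/cos(x), x)


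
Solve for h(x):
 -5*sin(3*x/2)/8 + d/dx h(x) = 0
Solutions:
 h(x) = C1 - 5*cos(3*x/2)/12


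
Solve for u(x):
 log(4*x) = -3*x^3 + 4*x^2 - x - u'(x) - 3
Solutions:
 u(x) = C1 - 3*x^4/4 + 4*x^3/3 - x^2/2 - x*log(x) - 2*x - x*log(4)


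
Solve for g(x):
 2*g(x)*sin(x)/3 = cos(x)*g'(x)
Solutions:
 g(x) = C1/cos(x)^(2/3)


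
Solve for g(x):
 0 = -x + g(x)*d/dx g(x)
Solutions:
 g(x) = -sqrt(C1 + x^2)
 g(x) = sqrt(C1 + x^2)


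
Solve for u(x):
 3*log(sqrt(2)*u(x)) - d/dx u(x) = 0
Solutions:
 -2*Integral(1/(2*log(_y) + log(2)), (_y, u(x)))/3 = C1 - x


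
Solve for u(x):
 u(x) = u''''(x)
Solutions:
 u(x) = C1*exp(-x) + C2*exp(x) + C3*sin(x) + C4*cos(x)


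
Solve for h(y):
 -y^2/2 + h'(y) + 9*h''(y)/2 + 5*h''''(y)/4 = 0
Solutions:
 h(y) = C1 + C2*exp(-10^(1/3)*y*(-(5 + sqrt(295))^(1/3) + 3*10^(1/3)/(5 + sqrt(295))^(1/3))/10)*sin(10^(1/3)*sqrt(3)*y*(3*10^(1/3)/(5 + sqrt(295))^(1/3) + (5 + sqrt(295))^(1/3))/10) + C3*exp(-10^(1/3)*y*(-(5 + sqrt(295))^(1/3) + 3*10^(1/3)/(5 + sqrt(295))^(1/3))/10)*cos(10^(1/3)*sqrt(3)*y*(3*10^(1/3)/(5 + sqrt(295))^(1/3) + (5 + sqrt(295))^(1/3))/10) + C4*exp(10^(1/3)*y*(-(5 + sqrt(295))^(1/3) + 3*10^(1/3)/(5 + sqrt(295))^(1/3))/5) + y^3/6 - 9*y^2/4 + 81*y/4


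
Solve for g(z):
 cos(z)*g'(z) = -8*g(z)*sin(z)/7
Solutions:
 g(z) = C1*cos(z)^(8/7)


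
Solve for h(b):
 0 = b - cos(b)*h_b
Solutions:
 h(b) = C1 + Integral(b/cos(b), b)


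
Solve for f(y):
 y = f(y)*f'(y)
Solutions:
 f(y) = -sqrt(C1 + y^2)
 f(y) = sqrt(C1 + y^2)


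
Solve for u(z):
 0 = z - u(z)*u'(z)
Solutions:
 u(z) = -sqrt(C1 + z^2)
 u(z) = sqrt(C1 + z^2)


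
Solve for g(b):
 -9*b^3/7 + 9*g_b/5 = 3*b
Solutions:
 g(b) = C1 + 5*b^4/28 + 5*b^2/6


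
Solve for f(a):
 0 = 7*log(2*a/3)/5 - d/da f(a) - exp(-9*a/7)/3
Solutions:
 f(a) = C1 + 7*a*log(a)/5 + 7*a*(-log(3) - 1 + log(2))/5 + 7*exp(-9*a/7)/27


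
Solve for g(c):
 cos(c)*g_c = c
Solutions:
 g(c) = C1 + Integral(c/cos(c), c)


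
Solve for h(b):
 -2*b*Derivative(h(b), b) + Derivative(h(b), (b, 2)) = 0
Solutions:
 h(b) = C1 + C2*erfi(b)


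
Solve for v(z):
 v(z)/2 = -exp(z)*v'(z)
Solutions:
 v(z) = C1*exp(exp(-z)/2)


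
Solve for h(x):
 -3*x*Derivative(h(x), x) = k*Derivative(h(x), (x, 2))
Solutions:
 h(x) = C1 + C2*sqrt(k)*erf(sqrt(6)*x*sqrt(1/k)/2)


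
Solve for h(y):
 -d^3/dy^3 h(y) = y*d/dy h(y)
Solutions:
 h(y) = C1 + Integral(C2*airyai(-y) + C3*airybi(-y), y)


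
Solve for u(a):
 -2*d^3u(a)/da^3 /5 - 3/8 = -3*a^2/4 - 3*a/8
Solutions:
 u(a) = C1 + C2*a + C3*a^2 + a^5/32 + 5*a^4/128 - 5*a^3/32


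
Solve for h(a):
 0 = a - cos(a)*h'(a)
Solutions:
 h(a) = C1 + Integral(a/cos(a), a)


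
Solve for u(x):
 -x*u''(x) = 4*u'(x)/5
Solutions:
 u(x) = C1 + C2*x^(1/5)


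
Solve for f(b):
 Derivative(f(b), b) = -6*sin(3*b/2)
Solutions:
 f(b) = C1 + 4*cos(3*b/2)


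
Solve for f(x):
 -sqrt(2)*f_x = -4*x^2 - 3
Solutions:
 f(x) = C1 + 2*sqrt(2)*x^3/3 + 3*sqrt(2)*x/2


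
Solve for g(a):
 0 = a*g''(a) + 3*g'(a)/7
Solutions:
 g(a) = C1 + C2*a^(4/7)


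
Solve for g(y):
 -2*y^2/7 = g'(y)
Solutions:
 g(y) = C1 - 2*y^3/21


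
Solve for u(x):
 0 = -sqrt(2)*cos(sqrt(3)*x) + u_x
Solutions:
 u(x) = C1 + sqrt(6)*sin(sqrt(3)*x)/3


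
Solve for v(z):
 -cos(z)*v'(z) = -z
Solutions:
 v(z) = C1 + Integral(z/cos(z), z)


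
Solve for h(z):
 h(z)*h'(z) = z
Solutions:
 h(z) = -sqrt(C1 + z^2)
 h(z) = sqrt(C1 + z^2)


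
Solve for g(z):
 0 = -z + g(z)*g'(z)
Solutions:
 g(z) = -sqrt(C1 + z^2)
 g(z) = sqrt(C1 + z^2)


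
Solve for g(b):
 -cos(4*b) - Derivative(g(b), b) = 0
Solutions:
 g(b) = C1 - sin(4*b)/4


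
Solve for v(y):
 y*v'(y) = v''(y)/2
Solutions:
 v(y) = C1 + C2*erfi(y)


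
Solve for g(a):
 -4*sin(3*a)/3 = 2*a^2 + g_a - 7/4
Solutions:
 g(a) = C1 - 2*a^3/3 + 7*a/4 + 4*cos(3*a)/9


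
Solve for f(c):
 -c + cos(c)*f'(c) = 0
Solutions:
 f(c) = C1 + Integral(c/cos(c), c)


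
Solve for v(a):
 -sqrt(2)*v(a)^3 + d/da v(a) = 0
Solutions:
 v(a) = -sqrt(2)*sqrt(-1/(C1 + sqrt(2)*a))/2
 v(a) = sqrt(2)*sqrt(-1/(C1 + sqrt(2)*a))/2


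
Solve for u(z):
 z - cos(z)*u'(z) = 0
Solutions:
 u(z) = C1 + Integral(z/cos(z), z)


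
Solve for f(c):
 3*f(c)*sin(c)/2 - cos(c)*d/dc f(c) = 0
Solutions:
 f(c) = C1/cos(c)^(3/2)


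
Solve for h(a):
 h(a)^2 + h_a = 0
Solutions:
 h(a) = 1/(C1 + a)


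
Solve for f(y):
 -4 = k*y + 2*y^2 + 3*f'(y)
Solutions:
 f(y) = C1 - k*y^2/6 - 2*y^3/9 - 4*y/3


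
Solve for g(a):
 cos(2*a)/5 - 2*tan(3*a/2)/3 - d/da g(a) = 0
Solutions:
 g(a) = C1 + 4*log(cos(3*a/2))/9 + sin(2*a)/10


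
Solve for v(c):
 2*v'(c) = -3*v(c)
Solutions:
 v(c) = C1*exp(-3*c/2)


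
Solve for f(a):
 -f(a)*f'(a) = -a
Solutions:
 f(a) = -sqrt(C1 + a^2)
 f(a) = sqrt(C1 + a^2)


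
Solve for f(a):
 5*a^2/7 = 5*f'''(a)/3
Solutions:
 f(a) = C1 + C2*a + C3*a^2 + a^5/140


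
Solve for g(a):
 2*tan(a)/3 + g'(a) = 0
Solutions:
 g(a) = C1 + 2*log(cos(a))/3


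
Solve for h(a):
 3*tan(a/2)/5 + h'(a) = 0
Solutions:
 h(a) = C1 + 6*log(cos(a/2))/5


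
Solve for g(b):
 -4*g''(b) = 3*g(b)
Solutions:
 g(b) = C1*sin(sqrt(3)*b/2) + C2*cos(sqrt(3)*b/2)


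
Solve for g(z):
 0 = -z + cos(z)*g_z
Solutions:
 g(z) = C1 + Integral(z/cos(z), z)


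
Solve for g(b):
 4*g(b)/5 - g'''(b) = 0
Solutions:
 g(b) = C3*exp(10^(2/3)*b/5) + (C1*sin(10^(2/3)*sqrt(3)*b/10) + C2*cos(10^(2/3)*sqrt(3)*b/10))*exp(-10^(2/3)*b/10)


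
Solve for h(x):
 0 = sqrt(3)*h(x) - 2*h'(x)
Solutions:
 h(x) = C1*exp(sqrt(3)*x/2)


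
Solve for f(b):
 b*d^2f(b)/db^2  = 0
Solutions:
 f(b) = C1 + C2*b


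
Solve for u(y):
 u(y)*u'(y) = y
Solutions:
 u(y) = -sqrt(C1 + y^2)
 u(y) = sqrt(C1 + y^2)


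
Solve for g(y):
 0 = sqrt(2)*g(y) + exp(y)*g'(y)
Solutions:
 g(y) = C1*exp(sqrt(2)*exp(-y))


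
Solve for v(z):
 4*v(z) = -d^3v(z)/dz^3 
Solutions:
 v(z) = C3*exp(-2^(2/3)*z) + (C1*sin(2^(2/3)*sqrt(3)*z/2) + C2*cos(2^(2/3)*sqrt(3)*z/2))*exp(2^(2/3)*z/2)


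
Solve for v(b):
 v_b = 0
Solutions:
 v(b) = C1


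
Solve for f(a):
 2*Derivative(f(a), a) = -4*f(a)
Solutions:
 f(a) = C1*exp(-2*a)


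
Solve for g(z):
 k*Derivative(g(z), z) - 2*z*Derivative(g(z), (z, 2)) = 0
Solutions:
 g(z) = C1 + z^(re(k)/2 + 1)*(C2*sin(log(z)*Abs(im(k))/2) + C3*cos(log(z)*im(k)/2))


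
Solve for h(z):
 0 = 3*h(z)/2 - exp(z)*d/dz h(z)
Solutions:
 h(z) = C1*exp(-3*exp(-z)/2)


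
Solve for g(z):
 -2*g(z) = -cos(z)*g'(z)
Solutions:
 g(z) = C1*(sin(z) + 1)/(sin(z) - 1)


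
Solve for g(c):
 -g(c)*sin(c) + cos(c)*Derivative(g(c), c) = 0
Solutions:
 g(c) = C1/cos(c)


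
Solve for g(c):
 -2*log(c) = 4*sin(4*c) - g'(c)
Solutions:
 g(c) = C1 + 2*c*log(c) - 2*c - cos(4*c)


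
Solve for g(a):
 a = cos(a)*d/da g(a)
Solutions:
 g(a) = C1 + Integral(a/cos(a), a)


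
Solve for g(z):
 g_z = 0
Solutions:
 g(z) = C1


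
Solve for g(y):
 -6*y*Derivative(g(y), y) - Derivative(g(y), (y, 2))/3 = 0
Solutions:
 g(y) = C1 + C2*erf(3*y)


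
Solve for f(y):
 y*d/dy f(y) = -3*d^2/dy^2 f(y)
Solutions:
 f(y) = C1 + C2*erf(sqrt(6)*y/6)


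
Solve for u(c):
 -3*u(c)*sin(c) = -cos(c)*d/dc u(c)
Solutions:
 u(c) = C1/cos(c)^3


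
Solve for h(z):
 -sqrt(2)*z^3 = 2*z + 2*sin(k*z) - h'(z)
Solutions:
 h(z) = C1 + sqrt(2)*z^4/4 + z^2 - 2*cos(k*z)/k


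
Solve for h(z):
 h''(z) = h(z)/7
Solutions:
 h(z) = C1*exp(-sqrt(7)*z/7) + C2*exp(sqrt(7)*z/7)


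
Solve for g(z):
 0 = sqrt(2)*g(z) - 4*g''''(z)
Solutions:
 g(z) = C1*exp(-2^(5/8)*z/2) + C2*exp(2^(5/8)*z/2) + C3*sin(2^(5/8)*z/2) + C4*cos(2^(5/8)*z/2)


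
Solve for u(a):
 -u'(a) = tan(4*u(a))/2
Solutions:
 u(a) = -asin(C1*exp(-2*a))/4 + pi/4
 u(a) = asin(C1*exp(-2*a))/4


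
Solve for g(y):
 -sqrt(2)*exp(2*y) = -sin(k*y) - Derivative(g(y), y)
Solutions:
 g(y) = C1 + sqrt(2)*exp(2*y)/2 + cos(k*y)/k


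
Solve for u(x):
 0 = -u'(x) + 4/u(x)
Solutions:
 u(x) = -sqrt(C1 + 8*x)
 u(x) = sqrt(C1 + 8*x)


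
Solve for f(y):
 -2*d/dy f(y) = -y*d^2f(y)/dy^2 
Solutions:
 f(y) = C1 + C2*y^3


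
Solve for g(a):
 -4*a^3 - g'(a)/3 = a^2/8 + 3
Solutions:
 g(a) = C1 - 3*a^4 - a^3/8 - 9*a


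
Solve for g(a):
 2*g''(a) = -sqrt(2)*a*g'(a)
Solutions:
 g(a) = C1 + C2*erf(2^(1/4)*a/2)


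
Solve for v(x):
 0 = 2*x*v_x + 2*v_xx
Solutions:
 v(x) = C1 + C2*erf(sqrt(2)*x/2)


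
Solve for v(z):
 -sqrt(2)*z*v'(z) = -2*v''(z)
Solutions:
 v(z) = C1 + C2*erfi(2^(1/4)*z/2)


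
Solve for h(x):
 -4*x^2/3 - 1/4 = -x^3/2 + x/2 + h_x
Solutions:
 h(x) = C1 + x^4/8 - 4*x^3/9 - x^2/4 - x/4


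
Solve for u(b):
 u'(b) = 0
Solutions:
 u(b) = C1


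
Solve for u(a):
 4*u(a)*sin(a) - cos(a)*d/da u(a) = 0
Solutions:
 u(a) = C1/cos(a)^4


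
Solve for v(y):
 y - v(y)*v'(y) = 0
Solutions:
 v(y) = -sqrt(C1 + y^2)
 v(y) = sqrt(C1 + y^2)


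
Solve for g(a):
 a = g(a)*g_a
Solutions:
 g(a) = -sqrt(C1 + a^2)
 g(a) = sqrt(C1 + a^2)


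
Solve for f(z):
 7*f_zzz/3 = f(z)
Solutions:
 f(z) = C3*exp(3^(1/3)*7^(2/3)*z/7) + (C1*sin(3^(5/6)*7^(2/3)*z/14) + C2*cos(3^(5/6)*7^(2/3)*z/14))*exp(-3^(1/3)*7^(2/3)*z/14)


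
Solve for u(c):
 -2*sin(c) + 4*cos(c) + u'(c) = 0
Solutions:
 u(c) = C1 - 4*sin(c) - 2*cos(c)


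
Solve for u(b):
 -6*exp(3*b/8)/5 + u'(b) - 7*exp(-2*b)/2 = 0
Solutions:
 u(b) = C1 + 16*exp(3*b/8)/5 - 7*exp(-2*b)/4


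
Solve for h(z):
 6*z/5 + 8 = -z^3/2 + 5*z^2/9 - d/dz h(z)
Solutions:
 h(z) = C1 - z^4/8 + 5*z^3/27 - 3*z^2/5 - 8*z


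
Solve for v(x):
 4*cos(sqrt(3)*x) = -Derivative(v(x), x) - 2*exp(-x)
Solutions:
 v(x) = C1 - 4*sqrt(3)*sin(sqrt(3)*x)/3 + 2*exp(-x)


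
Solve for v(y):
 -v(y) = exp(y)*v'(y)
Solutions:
 v(y) = C1*exp(exp(-y))


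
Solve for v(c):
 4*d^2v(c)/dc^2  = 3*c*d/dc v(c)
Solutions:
 v(c) = C1 + C2*erfi(sqrt(6)*c/4)


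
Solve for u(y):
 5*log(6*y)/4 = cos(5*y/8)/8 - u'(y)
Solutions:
 u(y) = C1 - 5*y*log(y)/4 - 5*y*log(6)/4 + 5*y/4 + sin(5*y/8)/5


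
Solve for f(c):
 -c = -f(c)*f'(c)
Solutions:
 f(c) = -sqrt(C1 + c^2)
 f(c) = sqrt(C1 + c^2)


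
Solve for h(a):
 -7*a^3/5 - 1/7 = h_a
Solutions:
 h(a) = C1 - 7*a^4/20 - a/7


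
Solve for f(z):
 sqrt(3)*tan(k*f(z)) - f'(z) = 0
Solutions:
 f(z) = Piecewise((-asin(exp(C1*k + sqrt(3)*k*z))/k + pi/k, Ne(k, 0)), (nan, True))
 f(z) = Piecewise((asin(exp(C1*k + sqrt(3)*k*z))/k, Ne(k, 0)), (nan, True))


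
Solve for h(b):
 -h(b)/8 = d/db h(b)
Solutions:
 h(b) = C1*exp(-b/8)


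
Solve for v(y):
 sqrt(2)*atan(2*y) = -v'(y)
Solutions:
 v(y) = C1 - sqrt(2)*(y*atan(2*y) - log(4*y^2 + 1)/4)


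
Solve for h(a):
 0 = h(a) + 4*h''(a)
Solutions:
 h(a) = C1*sin(a/2) + C2*cos(a/2)


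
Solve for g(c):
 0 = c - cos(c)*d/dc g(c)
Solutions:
 g(c) = C1 + Integral(c/cos(c), c)


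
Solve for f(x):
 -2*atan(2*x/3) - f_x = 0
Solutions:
 f(x) = C1 - 2*x*atan(2*x/3) + 3*log(4*x^2 + 9)/2


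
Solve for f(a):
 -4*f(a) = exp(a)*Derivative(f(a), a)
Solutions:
 f(a) = C1*exp(4*exp(-a))


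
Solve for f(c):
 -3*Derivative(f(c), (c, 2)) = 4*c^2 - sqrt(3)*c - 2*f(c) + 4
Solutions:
 f(c) = C1*exp(-sqrt(6)*c/3) + C2*exp(sqrt(6)*c/3) + 2*c^2 - sqrt(3)*c/2 + 8


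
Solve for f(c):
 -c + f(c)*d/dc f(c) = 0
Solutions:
 f(c) = -sqrt(C1 + c^2)
 f(c) = sqrt(C1 + c^2)


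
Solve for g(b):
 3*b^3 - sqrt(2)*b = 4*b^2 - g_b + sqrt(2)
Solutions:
 g(b) = C1 - 3*b^4/4 + 4*b^3/3 + sqrt(2)*b^2/2 + sqrt(2)*b


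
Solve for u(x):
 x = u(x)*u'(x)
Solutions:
 u(x) = -sqrt(C1 + x^2)
 u(x) = sqrt(C1 + x^2)


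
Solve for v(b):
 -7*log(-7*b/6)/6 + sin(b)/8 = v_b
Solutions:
 v(b) = C1 - 7*b*log(-b)/6 - 7*b*log(7)/6 + 7*b/6 + 7*b*log(6)/6 - cos(b)/8


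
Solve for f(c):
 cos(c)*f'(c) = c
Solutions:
 f(c) = C1 + Integral(c/cos(c), c)


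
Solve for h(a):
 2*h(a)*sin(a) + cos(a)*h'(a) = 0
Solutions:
 h(a) = C1*cos(a)^2


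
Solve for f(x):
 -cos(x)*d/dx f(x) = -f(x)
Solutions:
 f(x) = C1*sqrt(sin(x) + 1)/sqrt(sin(x) - 1)


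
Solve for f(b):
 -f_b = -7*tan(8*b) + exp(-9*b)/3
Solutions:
 f(b) = C1 + 7*log(tan(8*b)^2 + 1)/16 + exp(-9*b)/27


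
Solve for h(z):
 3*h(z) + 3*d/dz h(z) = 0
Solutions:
 h(z) = C1*exp(-z)


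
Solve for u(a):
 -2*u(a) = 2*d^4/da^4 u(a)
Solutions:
 u(a) = (C1*sin(sqrt(2)*a/2) + C2*cos(sqrt(2)*a/2))*exp(-sqrt(2)*a/2) + (C3*sin(sqrt(2)*a/2) + C4*cos(sqrt(2)*a/2))*exp(sqrt(2)*a/2)


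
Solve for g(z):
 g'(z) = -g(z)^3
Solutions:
 g(z) = -sqrt(2)*sqrt(-1/(C1 - z))/2
 g(z) = sqrt(2)*sqrt(-1/(C1 - z))/2


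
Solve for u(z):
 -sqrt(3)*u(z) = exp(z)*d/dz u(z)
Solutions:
 u(z) = C1*exp(sqrt(3)*exp(-z))


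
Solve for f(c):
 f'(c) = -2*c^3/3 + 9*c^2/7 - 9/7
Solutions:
 f(c) = C1 - c^4/6 + 3*c^3/7 - 9*c/7


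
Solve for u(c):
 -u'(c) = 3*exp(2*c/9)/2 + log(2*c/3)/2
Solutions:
 u(c) = C1 - c*log(c)/2 + c*(-log(2) + 1 + log(3))/2 - 27*exp(2*c/9)/4


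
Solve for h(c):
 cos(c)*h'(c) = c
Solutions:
 h(c) = C1 + Integral(c/cos(c), c)


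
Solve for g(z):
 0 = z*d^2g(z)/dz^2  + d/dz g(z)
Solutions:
 g(z) = C1 + C2*log(z)


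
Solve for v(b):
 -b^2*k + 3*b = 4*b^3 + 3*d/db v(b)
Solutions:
 v(b) = C1 - b^4/3 - b^3*k/9 + b^2/2


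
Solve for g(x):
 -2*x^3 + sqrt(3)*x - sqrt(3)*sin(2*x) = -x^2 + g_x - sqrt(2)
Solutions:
 g(x) = C1 - x^4/2 + x^3/3 + sqrt(3)*x^2/2 + sqrt(2)*x + sqrt(3)*cos(2*x)/2


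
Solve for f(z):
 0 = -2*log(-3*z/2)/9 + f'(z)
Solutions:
 f(z) = C1 + 2*z*log(-z)/9 + 2*z*(-1 - log(2) + log(3))/9


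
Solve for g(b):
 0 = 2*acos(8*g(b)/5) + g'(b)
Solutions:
 Integral(1/acos(8*_y/5), (_y, g(b))) = C1 - 2*b


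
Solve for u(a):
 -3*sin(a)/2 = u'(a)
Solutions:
 u(a) = C1 + 3*cos(a)/2


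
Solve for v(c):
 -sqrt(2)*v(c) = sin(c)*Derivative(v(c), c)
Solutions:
 v(c) = C1*(cos(c) + 1)^(sqrt(2)/2)/(cos(c) - 1)^(sqrt(2)/2)


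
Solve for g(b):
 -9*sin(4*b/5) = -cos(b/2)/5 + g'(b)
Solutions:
 g(b) = C1 + 2*sin(b/2)/5 + 45*cos(4*b/5)/4


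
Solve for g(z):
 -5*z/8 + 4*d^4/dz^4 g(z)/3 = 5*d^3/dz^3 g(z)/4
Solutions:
 g(z) = C1 + C2*z + C3*z^2 + C4*exp(15*z/16) - z^4/48 - 4*z^3/45


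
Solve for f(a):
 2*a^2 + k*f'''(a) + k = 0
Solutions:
 f(a) = C1 + C2*a + C3*a^2 - a^5/(30*k) - a^3/6


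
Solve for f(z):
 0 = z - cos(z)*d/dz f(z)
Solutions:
 f(z) = C1 + Integral(z/cos(z), z)


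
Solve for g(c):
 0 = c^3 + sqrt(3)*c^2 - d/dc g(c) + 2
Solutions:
 g(c) = C1 + c^4/4 + sqrt(3)*c^3/3 + 2*c


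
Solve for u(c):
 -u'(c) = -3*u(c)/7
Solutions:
 u(c) = C1*exp(3*c/7)


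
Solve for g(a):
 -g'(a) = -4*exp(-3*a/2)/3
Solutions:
 g(a) = C1 - 8*exp(-3*a/2)/9


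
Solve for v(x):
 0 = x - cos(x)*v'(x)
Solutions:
 v(x) = C1 + Integral(x/cos(x), x)


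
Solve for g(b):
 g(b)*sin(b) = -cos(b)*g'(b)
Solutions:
 g(b) = C1*cos(b)


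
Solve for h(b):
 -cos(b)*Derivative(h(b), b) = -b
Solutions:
 h(b) = C1 + Integral(b/cos(b), b)


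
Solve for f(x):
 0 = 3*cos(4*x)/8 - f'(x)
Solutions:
 f(x) = C1 + 3*sin(4*x)/32


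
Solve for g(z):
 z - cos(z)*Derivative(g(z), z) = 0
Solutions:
 g(z) = C1 + Integral(z/cos(z), z)


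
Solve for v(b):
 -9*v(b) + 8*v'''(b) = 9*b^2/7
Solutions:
 v(b) = C3*exp(3^(2/3)*b/2) - b^2/7 + (C1*sin(3*3^(1/6)*b/4) + C2*cos(3*3^(1/6)*b/4))*exp(-3^(2/3)*b/4)


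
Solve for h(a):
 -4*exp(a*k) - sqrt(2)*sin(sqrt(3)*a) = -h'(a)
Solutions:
 h(a) = C1 - sqrt(6)*cos(sqrt(3)*a)/3 + 4*exp(a*k)/k


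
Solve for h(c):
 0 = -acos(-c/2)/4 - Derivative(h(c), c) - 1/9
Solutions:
 h(c) = C1 - c*acos(-c/2)/4 - c/9 - sqrt(4 - c^2)/4


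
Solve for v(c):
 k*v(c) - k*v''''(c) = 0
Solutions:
 v(c) = C1*exp(-c) + C2*exp(c) + C3*sin(c) + C4*cos(c)


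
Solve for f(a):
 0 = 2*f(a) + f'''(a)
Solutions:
 f(a) = C3*exp(-2^(1/3)*a) + (C1*sin(2^(1/3)*sqrt(3)*a/2) + C2*cos(2^(1/3)*sqrt(3)*a/2))*exp(2^(1/3)*a/2)


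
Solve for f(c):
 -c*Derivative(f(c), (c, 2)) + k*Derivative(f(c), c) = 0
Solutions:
 f(c) = C1 + c^(re(k) + 1)*(C2*sin(log(c)*Abs(im(k))) + C3*cos(log(c)*im(k)))


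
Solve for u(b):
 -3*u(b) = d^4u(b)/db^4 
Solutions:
 u(b) = (C1*sin(sqrt(2)*3^(1/4)*b/2) + C2*cos(sqrt(2)*3^(1/4)*b/2))*exp(-sqrt(2)*3^(1/4)*b/2) + (C3*sin(sqrt(2)*3^(1/4)*b/2) + C4*cos(sqrt(2)*3^(1/4)*b/2))*exp(sqrt(2)*3^(1/4)*b/2)


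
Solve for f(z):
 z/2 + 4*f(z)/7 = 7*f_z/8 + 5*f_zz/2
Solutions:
 f(z) = C1*exp(z*(-49 + sqrt(20321))/280) + C2*exp(-z*(49 + sqrt(20321))/280) - 7*z/8 - 343/256


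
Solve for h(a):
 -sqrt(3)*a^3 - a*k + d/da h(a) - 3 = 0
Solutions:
 h(a) = C1 + sqrt(3)*a^4/4 + a^2*k/2 + 3*a


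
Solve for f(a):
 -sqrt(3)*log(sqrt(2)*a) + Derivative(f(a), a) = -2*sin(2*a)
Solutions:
 f(a) = C1 + sqrt(3)*a*(log(a) - 1) + sqrt(3)*a*log(2)/2 + cos(2*a)


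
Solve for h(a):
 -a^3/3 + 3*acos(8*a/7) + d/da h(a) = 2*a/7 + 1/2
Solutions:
 h(a) = C1 + a^4/12 + a^2/7 - 3*a*acos(8*a/7) + a/2 + 3*sqrt(49 - 64*a^2)/8


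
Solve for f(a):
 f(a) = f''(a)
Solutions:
 f(a) = C1*exp(-a) + C2*exp(a)


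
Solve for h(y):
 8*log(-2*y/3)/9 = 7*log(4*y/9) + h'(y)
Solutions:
 h(y) = C1 - 55*y*log(y)/9 + y*(-118*log(2) + 55 + 118*log(3) + 8*I*pi)/9


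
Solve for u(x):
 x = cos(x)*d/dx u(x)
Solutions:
 u(x) = C1 + Integral(x/cos(x), x)


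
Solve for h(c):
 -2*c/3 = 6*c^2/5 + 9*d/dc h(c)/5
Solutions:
 h(c) = C1 - 2*c^3/9 - 5*c^2/27


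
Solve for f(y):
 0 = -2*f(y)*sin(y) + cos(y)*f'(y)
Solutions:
 f(y) = C1/cos(y)^2


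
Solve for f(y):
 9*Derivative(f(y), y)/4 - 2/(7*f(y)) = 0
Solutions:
 f(y) = -sqrt(C1 + 112*y)/21
 f(y) = sqrt(C1 + 112*y)/21


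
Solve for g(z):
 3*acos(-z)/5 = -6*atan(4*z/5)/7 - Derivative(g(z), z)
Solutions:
 g(z) = C1 - 3*z*acos(-z)/5 - 6*z*atan(4*z/5)/7 - 3*sqrt(1 - z^2)/5 + 15*log(16*z^2 + 25)/28


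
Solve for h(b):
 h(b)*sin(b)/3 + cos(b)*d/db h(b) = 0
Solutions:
 h(b) = C1*cos(b)^(1/3)


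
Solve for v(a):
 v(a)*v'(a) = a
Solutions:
 v(a) = -sqrt(C1 + a^2)
 v(a) = sqrt(C1 + a^2)


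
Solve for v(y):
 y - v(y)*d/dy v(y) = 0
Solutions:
 v(y) = -sqrt(C1 + y^2)
 v(y) = sqrt(C1 + y^2)


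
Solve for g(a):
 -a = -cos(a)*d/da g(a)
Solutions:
 g(a) = C1 + Integral(a/cos(a), a)


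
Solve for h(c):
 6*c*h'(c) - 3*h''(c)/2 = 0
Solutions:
 h(c) = C1 + C2*erfi(sqrt(2)*c)


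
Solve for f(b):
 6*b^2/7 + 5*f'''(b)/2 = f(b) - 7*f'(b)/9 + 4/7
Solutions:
 f(b) = C1*exp(15^(1/3)*b*(-(1215 + sqrt(1517385))^(1/3) + 14*15^(1/3)/(1215 + sqrt(1517385))^(1/3))/90)*sin(3^(1/6)*5^(1/3)*b*(42*5^(1/3)/(1215 + sqrt(1517385))^(1/3) + 3^(2/3)*(1215 + sqrt(1517385))^(1/3))/90) + C2*exp(15^(1/3)*b*(-(1215 + sqrt(1517385))^(1/3) + 14*15^(1/3)/(1215 + sqrt(1517385))^(1/3))/90)*cos(3^(1/6)*5^(1/3)*b*(42*5^(1/3)/(1215 + sqrt(1517385))^(1/3) + 3^(2/3)*(1215 + sqrt(1517385))^(1/3))/90) + C3*exp(-15^(1/3)*b*(-(1215 + sqrt(1517385))^(1/3) + 14*15^(1/3)/(1215 + sqrt(1517385))^(1/3))/45) + 6*b^2/7 + 4*b/3 + 88/189


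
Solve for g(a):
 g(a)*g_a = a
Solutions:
 g(a) = -sqrt(C1 + a^2)
 g(a) = sqrt(C1 + a^2)


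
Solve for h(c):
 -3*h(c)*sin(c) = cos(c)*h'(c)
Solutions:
 h(c) = C1*cos(c)^3


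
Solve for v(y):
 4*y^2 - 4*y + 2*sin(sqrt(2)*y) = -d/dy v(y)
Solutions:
 v(y) = C1 - 4*y^3/3 + 2*y^2 + sqrt(2)*cos(sqrt(2)*y)


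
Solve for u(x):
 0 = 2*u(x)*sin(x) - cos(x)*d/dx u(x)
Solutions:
 u(x) = C1/cos(x)^2


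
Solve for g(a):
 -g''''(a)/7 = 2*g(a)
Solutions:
 g(a) = (C1*sin(2^(3/4)*7^(1/4)*a/2) + C2*cos(2^(3/4)*7^(1/4)*a/2))*exp(-2^(3/4)*7^(1/4)*a/2) + (C3*sin(2^(3/4)*7^(1/4)*a/2) + C4*cos(2^(3/4)*7^(1/4)*a/2))*exp(2^(3/4)*7^(1/4)*a/2)


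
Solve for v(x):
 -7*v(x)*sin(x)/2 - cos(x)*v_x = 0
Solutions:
 v(x) = C1*cos(x)^(7/2)


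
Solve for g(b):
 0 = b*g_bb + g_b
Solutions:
 g(b) = C1 + C2*log(b)


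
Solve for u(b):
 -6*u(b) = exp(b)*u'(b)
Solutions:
 u(b) = C1*exp(6*exp(-b))


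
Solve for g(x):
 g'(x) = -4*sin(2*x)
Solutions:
 g(x) = C1 + 2*cos(2*x)


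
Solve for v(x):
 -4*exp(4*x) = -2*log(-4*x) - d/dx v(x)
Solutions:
 v(x) = C1 - 2*x*log(-x) + 2*x*(1 - 2*log(2)) + exp(4*x)


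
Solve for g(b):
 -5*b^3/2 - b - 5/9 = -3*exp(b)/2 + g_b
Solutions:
 g(b) = C1 - 5*b^4/8 - b^2/2 - 5*b/9 + 3*exp(b)/2


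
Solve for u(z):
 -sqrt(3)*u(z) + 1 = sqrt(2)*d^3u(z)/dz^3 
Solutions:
 u(z) = C3*exp(-2^(5/6)*3^(1/6)*z/2) + (C1*sin(2^(5/6)*3^(2/3)*z/4) + C2*cos(2^(5/6)*3^(2/3)*z/4))*exp(2^(5/6)*3^(1/6)*z/4) + sqrt(3)/3


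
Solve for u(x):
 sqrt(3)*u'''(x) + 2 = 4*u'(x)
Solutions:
 u(x) = C1 + C2*exp(-2*3^(3/4)*x/3) + C3*exp(2*3^(3/4)*x/3) + x/2


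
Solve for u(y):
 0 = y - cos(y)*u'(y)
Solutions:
 u(y) = C1 + Integral(y/cos(y), y)


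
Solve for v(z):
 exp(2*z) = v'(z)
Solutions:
 v(z) = C1 + exp(2*z)/2


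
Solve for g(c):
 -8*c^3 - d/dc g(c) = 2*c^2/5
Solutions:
 g(c) = C1 - 2*c^4 - 2*c^3/15


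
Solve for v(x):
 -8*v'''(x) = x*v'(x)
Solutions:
 v(x) = C1 + Integral(C2*airyai(-x/2) + C3*airybi(-x/2), x)


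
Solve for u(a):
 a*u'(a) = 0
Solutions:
 u(a) = C1


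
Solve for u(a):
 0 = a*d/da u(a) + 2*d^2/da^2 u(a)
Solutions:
 u(a) = C1 + C2*erf(a/2)


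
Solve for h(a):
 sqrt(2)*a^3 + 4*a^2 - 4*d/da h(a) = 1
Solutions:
 h(a) = C1 + sqrt(2)*a^4/16 + a^3/3 - a/4


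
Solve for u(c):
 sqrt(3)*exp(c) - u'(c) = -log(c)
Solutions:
 u(c) = C1 + c*log(c) - c + sqrt(3)*exp(c)


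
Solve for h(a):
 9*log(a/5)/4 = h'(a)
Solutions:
 h(a) = C1 + 9*a*log(a)/4 - 9*a*log(5)/4 - 9*a/4


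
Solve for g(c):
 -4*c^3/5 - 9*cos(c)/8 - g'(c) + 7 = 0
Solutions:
 g(c) = C1 - c^4/5 + 7*c - 9*sin(c)/8


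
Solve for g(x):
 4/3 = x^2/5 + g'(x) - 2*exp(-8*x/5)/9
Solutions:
 g(x) = C1 - x^3/15 + 4*x/3 - 5*exp(-8*x/5)/36


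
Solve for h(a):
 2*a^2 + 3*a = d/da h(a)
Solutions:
 h(a) = C1 + 2*a^3/3 + 3*a^2/2


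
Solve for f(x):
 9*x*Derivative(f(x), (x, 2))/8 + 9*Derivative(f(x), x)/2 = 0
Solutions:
 f(x) = C1 + C2/x^3


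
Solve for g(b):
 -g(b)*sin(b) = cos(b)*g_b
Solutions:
 g(b) = C1*cos(b)


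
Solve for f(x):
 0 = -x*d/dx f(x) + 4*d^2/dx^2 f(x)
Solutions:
 f(x) = C1 + C2*erfi(sqrt(2)*x/4)


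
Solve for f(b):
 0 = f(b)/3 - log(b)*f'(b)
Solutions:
 f(b) = C1*exp(li(b)/3)


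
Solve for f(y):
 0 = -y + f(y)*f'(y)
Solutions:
 f(y) = -sqrt(C1 + y^2)
 f(y) = sqrt(C1 + y^2)


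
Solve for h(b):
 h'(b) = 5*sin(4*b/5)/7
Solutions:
 h(b) = C1 - 25*cos(4*b/5)/28


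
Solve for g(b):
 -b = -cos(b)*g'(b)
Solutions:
 g(b) = C1 + Integral(b/cos(b), b)


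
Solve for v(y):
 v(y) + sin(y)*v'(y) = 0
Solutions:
 v(y) = C1*sqrt(cos(y) + 1)/sqrt(cos(y) - 1)


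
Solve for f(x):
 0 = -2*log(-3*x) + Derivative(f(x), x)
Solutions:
 f(x) = C1 + 2*x*log(-x) + 2*x*(-1 + log(3))


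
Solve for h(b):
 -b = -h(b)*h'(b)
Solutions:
 h(b) = -sqrt(C1 + b^2)
 h(b) = sqrt(C1 + b^2)


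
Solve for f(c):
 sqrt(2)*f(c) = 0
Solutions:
 f(c) = 0


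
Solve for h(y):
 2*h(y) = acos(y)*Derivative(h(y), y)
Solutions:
 h(y) = C1*exp(2*Integral(1/acos(y), y))


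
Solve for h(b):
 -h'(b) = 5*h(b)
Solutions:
 h(b) = C1*exp(-5*b)


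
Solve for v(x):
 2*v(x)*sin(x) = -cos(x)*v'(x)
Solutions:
 v(x) = C1*cos(x)^2


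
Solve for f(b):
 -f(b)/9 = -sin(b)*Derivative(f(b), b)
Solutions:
 f(b) = C1*(cos(b) - 1)^(1/18)/(cos(b) + 1)^(1/18)


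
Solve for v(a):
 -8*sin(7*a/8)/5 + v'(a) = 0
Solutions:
 v(a) = C1 - 64*cos(7*a/8)/35


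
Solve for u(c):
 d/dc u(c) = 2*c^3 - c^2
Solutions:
 u(c) = C1 + c^4/2 - c^3/3


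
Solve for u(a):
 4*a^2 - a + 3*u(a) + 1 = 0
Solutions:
 u(a) = -4*a^2/3 + a/3 - 1/3


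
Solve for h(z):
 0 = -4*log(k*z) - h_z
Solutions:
 h(z) = C1 - 4*z*log(k*z) + 4*z


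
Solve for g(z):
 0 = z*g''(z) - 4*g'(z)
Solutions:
 g(z) = C1 + C2*z^5


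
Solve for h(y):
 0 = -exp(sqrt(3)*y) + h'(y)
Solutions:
 h(y) = C1 + sqrt(3)*exp(sqrt(3)*y)/3


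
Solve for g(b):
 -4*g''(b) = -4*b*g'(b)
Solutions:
 g(b) = C1 + C2*erfi(sqrt(2)*b/2)


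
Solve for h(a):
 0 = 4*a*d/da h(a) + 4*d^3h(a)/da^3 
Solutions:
 h(a) = C1 + Integral(C2*airyai(-a) + C3*airybi(-a), a)


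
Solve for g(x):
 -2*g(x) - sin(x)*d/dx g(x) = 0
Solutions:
 g(x) = C1*(cos(x) + 1)/(cos(x) - 1)


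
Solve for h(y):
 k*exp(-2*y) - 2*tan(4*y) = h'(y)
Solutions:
 h(y) = C1 - k*exp(-2*y)/2 - log(tan(4*y)^2 + 1)/4


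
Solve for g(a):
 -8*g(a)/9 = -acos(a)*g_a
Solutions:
 g(a) = C1*exp(8*Integral(1/acos(a), a)/9)


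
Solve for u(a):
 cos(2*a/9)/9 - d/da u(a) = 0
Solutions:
 u(a) = C1 + sin(2*a/9)/2


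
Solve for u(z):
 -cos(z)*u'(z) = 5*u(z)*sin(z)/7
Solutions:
 u(z) = C1*cos(z)^(5/7)


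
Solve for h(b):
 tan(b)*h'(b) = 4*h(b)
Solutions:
 h(b) = C1*sin(b)^4


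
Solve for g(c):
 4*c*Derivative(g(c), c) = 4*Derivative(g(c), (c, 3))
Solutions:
 g(c) = C1 + Integral(C2*airyai(c) + C3*airybi(c), c)


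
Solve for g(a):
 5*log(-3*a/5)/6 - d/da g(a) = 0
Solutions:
 g(a) = C1 + 5*a*log(-a)/6 + 5*a*(-log(5) - 1 + log(3))/6


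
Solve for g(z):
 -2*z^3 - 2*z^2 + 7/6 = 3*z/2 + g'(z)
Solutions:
 g(z) = C1 - z^4/2 - 2*z^3/3 - 3*z^2/4 + 7*z/6


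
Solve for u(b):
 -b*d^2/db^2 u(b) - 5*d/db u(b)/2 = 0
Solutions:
 u(b) = C1 + C2/b^(3/2)


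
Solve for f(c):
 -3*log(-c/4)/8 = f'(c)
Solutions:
 f(c) = C1 - 3*c*log(-c)/8 + 3*c*(1 + 2*log(2))/8


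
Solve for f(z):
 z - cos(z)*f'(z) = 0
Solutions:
 f(z) = C1 + Integral(z/cos(z), z)


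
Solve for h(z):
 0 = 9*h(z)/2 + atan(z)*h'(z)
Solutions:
 h(z) = C1*exp(-9*Integral(1/atan(z), z)/2)


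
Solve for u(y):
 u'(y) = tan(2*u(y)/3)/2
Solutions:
 u(y) = -3*asin(C1*exp(y/3))/2 + 3*pi/2
 u(y) = 3*asin(C1*exp(y/3))/2


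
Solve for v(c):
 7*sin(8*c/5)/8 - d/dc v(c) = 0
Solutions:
 v(c) = C1 - 35*cos(8*c/5)/64


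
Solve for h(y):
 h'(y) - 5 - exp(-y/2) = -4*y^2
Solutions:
 h(y) = C1 - 4*y^3/3 + 5*y - 2*exp(-y/2)


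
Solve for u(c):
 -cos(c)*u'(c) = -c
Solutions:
 u(c) = C1 + Integral(c/cos(c), c)


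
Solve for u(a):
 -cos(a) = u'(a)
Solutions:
 u(a) = C1 - sin(a)


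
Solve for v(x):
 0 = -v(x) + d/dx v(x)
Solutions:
 v(x) = C1*exp(x)


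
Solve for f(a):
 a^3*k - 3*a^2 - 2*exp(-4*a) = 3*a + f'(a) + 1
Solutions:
 f(a) = C1 + a^4*k/4 - a^3 - 3*a^2/2 - a + exp(-4*a)/2


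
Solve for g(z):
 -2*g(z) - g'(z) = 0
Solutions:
 g(z) = C1*exp(-2*z)


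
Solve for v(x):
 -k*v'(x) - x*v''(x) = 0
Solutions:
 v(x) = C1 + x^(1 - re(k))*(C2*sin(log(x)*Abs(im(k))) + C3*cos(log(x)*im(k)))


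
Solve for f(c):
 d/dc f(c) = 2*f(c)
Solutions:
 f(c) = C1*exp(2*c)


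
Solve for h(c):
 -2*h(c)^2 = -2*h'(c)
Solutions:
 h(c) = -1/(C1 + c)


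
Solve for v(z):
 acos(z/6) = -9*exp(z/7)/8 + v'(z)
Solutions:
 v(z) = C1 + z*acos(z/6) - sqrt(36 - z^2) + 63*exp(z/7)/8


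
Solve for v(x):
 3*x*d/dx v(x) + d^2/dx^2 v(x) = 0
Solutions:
 v(x) = C1 + C2*erf(sqrt(6)*x/2)


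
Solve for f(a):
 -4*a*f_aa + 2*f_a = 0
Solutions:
 f(a) = C1 + C2*a^(3/2)


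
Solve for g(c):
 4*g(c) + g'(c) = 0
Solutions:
 g(c) = C1*exp(-4*c)


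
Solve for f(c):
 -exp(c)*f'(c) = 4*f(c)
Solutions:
 f(c) = C1*exp(4*exp(-c))


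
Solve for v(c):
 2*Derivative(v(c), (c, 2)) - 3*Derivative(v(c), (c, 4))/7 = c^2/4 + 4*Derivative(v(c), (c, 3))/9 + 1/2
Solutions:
 v(c) = C1 + C2*c + C3*exp(c*(-14 + sqrt(3598))/27) + C4*exp(-c*(14 + sqrt(3598))/27) + c^4/96 + c^3/108 + 1433*c^2/9072


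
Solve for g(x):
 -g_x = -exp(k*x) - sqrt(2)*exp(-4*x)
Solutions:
 g(x) = C1 - sqrt(2)*exp(-4*x)/4 + exp(k*x)/k


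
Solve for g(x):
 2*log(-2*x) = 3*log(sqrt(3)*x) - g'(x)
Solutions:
 g(x) = C1 + x*log(x) + x*(-2*log(2) - 1 + 3*log(3)/2 - 2*I*pi)


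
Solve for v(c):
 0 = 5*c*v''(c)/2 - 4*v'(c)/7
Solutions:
 v(c) = C1 + C2*c^(43/35)


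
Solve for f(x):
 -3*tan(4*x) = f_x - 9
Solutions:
 f(x) = C1 + 9*x + 3*log(cos(4*x))/4


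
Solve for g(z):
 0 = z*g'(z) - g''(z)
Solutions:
 g(z) = C1 + C2*erfi(sqrt(2)*z/2)


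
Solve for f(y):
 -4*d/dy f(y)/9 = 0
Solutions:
 f(y) = C1


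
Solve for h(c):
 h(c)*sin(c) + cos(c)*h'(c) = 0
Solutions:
 h(c) = C1*cos(c)


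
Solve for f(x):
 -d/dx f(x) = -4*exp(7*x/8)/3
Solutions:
 f(x) = C1 + 32*exp(7*x/8)/21


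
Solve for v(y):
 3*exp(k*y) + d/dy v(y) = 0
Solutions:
 v(y) = C1 - 3*exp(k*y)/k


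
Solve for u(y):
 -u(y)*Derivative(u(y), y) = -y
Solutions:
 u(y) = -sqrt(C1 + y^2)
 u(y) = sqrt(C1 + y^2)


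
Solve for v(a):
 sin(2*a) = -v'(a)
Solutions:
 v(a) = C1 + cos(2*a)/2


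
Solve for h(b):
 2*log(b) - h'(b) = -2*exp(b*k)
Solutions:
 h(b) = C1 + 2*b*log(b) - 2*b + Piecewise((2*exp(b*k)/k, Ne(k, 0)), (2*b, True))


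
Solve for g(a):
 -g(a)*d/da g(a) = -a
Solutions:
 g(a) = -sqrt(C1 + a^2)
 g(a) = sqrt(C1 + a^2)


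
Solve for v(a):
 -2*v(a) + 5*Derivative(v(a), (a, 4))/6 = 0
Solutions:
 v(a) = C1*exp(-sqrt(2)*3^(1/4)*5^(3/4)*a/5) + C2*exp(sqrt(2)*3^(1/4)*5^(3/4)*a/5) + C3*sin(sqrt(2)*3^(1/4)*5^(3/4)*a/5) + C4*cos(sqrt(2)*3^(1/4)*5^(3/4)*a/5)


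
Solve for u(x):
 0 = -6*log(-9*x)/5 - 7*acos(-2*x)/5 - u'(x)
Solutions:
 u(x) = C1 - 6*x*log(-x)/5 - 7*x*acos(-2*x)/5 - 12*x*log(3)/5 + 6*x/5 - 7*sqrt(1 - 4*x^2)/10


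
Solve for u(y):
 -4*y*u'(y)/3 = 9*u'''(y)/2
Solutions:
 u(y) = C1 + Integral(C2*airyai(-2*y/3) + C3*airybi(-2*y/3), y)


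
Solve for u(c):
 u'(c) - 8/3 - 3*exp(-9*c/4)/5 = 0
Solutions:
 u(c) = C1 + 8*c/3 - 4*exp(-9*c/4)/15


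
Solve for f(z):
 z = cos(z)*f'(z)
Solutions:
 f(z) = C1 + Integral(z/cos(z), z)


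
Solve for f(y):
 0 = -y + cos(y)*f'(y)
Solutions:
 f(y) = C1 + Integral(y/cos(y), y)


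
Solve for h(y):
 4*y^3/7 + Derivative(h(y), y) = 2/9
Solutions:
 h(y) = C1 - y^4/7 + 2*y/9


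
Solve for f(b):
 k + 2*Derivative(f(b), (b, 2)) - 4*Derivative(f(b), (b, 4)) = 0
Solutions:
 f(b) = C1 + C2*b + C3*exp(-sqrt(2)*b/2) + C4*exp(sqrt(2)*b/2) - b^2*k/4


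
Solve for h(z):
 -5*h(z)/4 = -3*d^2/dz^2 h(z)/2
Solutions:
 h(z) = C1*exp(-sqrt(30)*z/6) + C2*exp(sqrt(30)*z/6)


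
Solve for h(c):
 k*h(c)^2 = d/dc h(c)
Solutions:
 h(c) = -1/(C1 + c*k)


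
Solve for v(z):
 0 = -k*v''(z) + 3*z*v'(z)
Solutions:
 v(z) = C1 + C2*erf(sqrt(6)*z*sqrt(-1/k)/2)/sqrt(-1/k)


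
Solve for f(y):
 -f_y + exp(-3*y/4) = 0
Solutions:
 f(y) = C1 - 4*exp(-3*y/4)/3


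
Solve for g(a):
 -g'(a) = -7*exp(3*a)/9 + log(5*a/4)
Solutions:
 g(a) = C1 - a*log(a) + a*(-log(5) + 1 + 2*log(2)) + 7*exp(3*a)/27


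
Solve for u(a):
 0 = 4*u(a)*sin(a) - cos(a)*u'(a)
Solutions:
 u(a) = C1/cos(a)^4


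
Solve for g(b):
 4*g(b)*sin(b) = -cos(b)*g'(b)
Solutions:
 g(b) = C1*cos(b)^4


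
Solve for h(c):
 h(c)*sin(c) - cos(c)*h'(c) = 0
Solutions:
 h(c) = C1/cos(c)


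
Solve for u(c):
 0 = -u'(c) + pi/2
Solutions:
 u(c) = C1 + pi*c/2


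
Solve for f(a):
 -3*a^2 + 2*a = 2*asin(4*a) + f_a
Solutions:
 f(a) = C1 - a^3 + a^2 - 2*a*asin(4*a) - sqrt(1 - 16*a^2)/2


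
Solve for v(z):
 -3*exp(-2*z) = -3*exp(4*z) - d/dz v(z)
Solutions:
 v(z) = C1 - 3*exp(4*z)/4 - 3*exp(-2*z)/2


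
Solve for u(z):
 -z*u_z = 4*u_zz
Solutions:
 u(z) = C1 + C2*erf(sqrt(2)*z/4)


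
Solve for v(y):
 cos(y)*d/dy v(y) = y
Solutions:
 v(y) = C1 + Integral(y/cos(y), y)


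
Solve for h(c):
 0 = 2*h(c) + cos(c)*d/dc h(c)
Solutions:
 h(c) = C1*(sin(c) - 1)/(sin(c) + 1)


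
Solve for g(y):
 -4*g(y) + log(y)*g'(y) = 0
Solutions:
 g(y) = C1*exp(4*li(y))


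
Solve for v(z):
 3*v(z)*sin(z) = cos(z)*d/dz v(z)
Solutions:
 v(z) = C1/cos(z)^3


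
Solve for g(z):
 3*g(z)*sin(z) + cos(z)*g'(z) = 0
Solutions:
 g(z) = C1*cos(z)^3


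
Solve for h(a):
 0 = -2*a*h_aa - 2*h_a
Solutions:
 h(a) = C1 + C2*log(a)
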